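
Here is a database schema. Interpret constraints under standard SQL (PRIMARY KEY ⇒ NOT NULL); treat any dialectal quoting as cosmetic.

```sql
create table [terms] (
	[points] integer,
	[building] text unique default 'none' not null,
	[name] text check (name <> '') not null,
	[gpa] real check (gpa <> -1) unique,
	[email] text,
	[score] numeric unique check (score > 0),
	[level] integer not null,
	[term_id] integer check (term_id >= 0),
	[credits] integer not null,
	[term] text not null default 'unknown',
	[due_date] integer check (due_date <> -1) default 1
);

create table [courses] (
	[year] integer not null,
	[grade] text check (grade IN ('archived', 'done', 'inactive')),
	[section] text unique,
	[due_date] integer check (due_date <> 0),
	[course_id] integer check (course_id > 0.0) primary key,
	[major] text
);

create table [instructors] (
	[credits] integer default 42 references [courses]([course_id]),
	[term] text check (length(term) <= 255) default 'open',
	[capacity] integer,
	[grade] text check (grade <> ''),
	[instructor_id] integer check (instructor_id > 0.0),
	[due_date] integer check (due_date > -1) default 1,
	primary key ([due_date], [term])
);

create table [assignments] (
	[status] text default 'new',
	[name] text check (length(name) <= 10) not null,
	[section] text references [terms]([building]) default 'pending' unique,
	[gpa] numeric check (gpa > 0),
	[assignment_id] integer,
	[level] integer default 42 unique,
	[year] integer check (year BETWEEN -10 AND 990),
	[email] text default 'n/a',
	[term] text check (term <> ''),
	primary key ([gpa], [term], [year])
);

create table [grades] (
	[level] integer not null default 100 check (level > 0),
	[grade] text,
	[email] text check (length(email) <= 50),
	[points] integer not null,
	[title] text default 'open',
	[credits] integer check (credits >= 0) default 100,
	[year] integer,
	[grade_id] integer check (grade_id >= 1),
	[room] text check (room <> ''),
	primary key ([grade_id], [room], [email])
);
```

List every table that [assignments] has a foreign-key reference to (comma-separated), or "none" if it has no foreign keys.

- section REFERENCES terms(building).

terms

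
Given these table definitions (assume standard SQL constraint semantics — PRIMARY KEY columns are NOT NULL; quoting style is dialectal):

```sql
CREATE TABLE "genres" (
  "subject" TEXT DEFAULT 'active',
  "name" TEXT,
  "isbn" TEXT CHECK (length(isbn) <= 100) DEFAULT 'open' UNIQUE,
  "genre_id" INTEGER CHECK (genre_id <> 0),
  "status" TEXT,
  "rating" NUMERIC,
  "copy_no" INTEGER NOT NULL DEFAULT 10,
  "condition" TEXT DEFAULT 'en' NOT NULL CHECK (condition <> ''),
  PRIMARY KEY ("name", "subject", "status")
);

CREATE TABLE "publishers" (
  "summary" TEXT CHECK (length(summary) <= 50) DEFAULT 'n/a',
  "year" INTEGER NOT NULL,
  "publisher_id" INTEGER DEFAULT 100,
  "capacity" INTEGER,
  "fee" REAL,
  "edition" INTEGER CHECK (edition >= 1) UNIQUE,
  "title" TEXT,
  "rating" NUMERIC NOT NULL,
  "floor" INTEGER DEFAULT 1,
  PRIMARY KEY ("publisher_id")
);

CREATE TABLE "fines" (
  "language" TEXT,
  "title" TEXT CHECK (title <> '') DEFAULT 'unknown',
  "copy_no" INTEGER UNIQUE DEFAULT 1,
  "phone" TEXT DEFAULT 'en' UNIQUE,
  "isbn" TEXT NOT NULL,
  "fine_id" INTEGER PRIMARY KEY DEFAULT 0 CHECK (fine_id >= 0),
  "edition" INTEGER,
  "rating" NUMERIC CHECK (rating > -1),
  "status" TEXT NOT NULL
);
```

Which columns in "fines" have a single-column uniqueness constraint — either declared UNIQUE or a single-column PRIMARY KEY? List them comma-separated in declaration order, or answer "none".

copy_no, phone, fine_id

- language: no UNIQUE or single-column PK constraint.
- title: no UNIQUE or single-column PK constraint.
- copy_no: declared UNIQUE → unique.
- phone: declared UNIQUE → unique.
- isbn: no UNIQUE or single-column PK constraint.
- fine_id: single-column PRIMARY KEY → unique.
- edition: no UNIQUE or single-column PK constraint.
- rating: no UNIQUE or single-column PK constraint.
- status: no UNIQUE or single-column PK constraint.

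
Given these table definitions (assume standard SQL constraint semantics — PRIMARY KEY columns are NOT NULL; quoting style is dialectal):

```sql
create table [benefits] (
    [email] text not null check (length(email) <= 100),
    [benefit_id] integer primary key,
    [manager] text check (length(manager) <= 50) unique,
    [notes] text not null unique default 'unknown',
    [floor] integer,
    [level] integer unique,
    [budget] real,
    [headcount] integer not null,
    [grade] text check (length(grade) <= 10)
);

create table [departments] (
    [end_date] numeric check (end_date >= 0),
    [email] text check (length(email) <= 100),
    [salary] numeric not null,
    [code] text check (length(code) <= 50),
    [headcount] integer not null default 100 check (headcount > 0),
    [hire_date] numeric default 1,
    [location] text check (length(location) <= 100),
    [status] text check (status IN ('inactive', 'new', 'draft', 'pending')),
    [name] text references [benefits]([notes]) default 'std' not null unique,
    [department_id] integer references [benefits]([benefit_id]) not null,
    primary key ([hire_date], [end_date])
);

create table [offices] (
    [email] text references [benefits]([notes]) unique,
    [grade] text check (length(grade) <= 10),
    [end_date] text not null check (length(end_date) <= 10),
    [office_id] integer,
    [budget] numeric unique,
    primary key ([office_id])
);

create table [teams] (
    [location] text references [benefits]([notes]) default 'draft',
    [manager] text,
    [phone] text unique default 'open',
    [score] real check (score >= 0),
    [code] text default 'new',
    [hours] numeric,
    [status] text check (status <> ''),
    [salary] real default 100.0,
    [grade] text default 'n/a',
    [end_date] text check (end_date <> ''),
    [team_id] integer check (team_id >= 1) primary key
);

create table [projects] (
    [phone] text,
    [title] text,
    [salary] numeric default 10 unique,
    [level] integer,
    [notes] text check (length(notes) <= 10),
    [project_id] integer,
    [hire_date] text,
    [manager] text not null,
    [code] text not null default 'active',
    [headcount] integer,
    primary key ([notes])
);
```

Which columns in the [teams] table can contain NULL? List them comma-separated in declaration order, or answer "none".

- location: a foreign key column may be NULL unless separately constrained → nullable.
- manager: no NOT NULL constraint applies → nullable.
- phone: UNIQUE does not imply NOT NULL → nullable.
- score: CHECK does not forbid NULL (a CHECK constraint passes when its expression is NULL) → nullable.
- code: DEFAULT only fills an omitted column; an explicit NULL is still allowed → nullable.
- hours: no NOT NULL constraint applies → nullable.
- status: CHECK does not forbid NULL (a CHECK constraint passes when its expression is NULL) → nullable.
- salary: DEFAULT only fills an omitted column; an explicit NULL is still allowed → nullable.
- grade: DEFAULT only fills an omitted column; an explicit NULL is still allowed → nullable.
- end_date: CHECK does not forbid NULL (a CHECK constraint passes when its expression is NULL) → nullable.
- team_id: part of the PRIMARY KEY, which implies NOT NULL → not nullable.

location, manager, phone, score, code, hours, status, salary, grade, end_date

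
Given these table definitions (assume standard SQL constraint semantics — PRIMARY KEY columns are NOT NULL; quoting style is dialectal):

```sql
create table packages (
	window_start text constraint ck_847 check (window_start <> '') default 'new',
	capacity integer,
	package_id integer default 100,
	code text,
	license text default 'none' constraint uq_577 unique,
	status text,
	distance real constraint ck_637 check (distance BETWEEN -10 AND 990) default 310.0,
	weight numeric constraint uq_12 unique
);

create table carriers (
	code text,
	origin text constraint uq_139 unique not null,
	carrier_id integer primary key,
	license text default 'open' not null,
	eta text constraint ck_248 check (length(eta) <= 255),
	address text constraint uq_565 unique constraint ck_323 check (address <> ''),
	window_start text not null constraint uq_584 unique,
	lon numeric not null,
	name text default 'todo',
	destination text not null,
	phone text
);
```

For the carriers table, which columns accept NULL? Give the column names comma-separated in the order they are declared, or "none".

- code: no NOT NULL constraint applies → nullable.
- origin: declared NOT NULL → not nullable.
- carrier_id: part of the PRIMARY KEY, which implies NOT NULL → not nullable.
- license: declared NOT NULL → not nullable.
- eta: CHECK does not forbid NULL (a CHECK constraint passes when its expression is NULL) → nullable.
- address: CHECK does not forbid NULL (a CHECK constraint passes when its expression is NULL) → nullable.
- window_start: declared NOT NULL → not nullable.
- lon: declared NOT NULL → not nullable.
- name: DEFAULT only fills an omitted column; an explicit NULL is still allowed → nullable.
- destination: declared NOT NULL → not nullable.
- phone: no NOT NULL constraint applies → nullable.

code, eta, address, name, phone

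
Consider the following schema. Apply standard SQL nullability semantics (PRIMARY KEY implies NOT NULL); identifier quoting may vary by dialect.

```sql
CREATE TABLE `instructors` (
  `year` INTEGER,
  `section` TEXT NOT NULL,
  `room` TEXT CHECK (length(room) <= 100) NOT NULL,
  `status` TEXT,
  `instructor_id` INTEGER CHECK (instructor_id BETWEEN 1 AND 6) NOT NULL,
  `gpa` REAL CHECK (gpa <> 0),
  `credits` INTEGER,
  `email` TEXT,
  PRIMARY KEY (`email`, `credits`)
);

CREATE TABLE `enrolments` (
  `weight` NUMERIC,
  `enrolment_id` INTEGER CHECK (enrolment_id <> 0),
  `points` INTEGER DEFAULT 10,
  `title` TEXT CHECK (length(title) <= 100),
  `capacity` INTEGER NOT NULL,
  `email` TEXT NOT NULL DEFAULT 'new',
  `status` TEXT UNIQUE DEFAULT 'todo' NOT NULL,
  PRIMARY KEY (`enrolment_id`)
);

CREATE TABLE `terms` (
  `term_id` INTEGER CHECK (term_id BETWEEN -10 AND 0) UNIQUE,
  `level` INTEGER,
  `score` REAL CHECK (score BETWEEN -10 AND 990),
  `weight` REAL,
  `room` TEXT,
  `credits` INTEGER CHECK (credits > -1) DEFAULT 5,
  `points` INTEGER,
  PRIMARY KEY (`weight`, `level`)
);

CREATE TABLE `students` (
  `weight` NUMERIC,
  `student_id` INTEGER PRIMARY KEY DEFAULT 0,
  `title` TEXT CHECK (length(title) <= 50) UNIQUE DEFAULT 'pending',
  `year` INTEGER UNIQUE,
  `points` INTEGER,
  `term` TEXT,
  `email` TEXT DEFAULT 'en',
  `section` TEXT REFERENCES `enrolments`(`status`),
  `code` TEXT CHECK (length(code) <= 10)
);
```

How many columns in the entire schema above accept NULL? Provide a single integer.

19

instructors: 3 nullable (year, status, gpa — PK (email, credits) and explicit NOT NULL columns excluded).
enrolments: 3 nullable (weight, points, title — PK (enrolment_id) and explicit NOT NULL columns excluded).
terms: 5 nullable (term_id, score, room, credits, points — PK (weight, level) and explicit NOT NULL columns excluded).
students: 8 nullable (weight, title, year, points, term, email, section, code — PK (student_id) and explicit NOT NULL columns excluded).
Total: 3 + 3 + 5 + 8 = 19.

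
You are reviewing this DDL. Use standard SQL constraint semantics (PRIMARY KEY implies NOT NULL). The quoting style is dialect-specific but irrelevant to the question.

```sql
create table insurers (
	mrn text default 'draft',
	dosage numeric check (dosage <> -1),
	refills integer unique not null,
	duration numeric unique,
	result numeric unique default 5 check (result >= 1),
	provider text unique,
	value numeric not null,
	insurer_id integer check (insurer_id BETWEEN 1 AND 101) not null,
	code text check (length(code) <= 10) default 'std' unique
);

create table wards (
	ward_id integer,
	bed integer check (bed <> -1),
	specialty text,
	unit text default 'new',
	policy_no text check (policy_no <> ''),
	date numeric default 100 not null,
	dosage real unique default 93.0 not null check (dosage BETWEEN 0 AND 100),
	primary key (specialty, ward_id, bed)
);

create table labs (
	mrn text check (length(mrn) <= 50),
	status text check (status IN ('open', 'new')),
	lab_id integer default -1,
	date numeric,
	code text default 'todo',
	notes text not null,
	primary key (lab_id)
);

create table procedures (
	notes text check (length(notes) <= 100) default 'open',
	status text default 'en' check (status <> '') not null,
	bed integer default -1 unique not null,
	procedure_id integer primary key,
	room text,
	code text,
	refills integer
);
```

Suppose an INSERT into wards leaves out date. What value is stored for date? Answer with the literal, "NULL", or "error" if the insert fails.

date has an explicit DEFAULT 100.
When the column is omitted from an INSERT, that default is used.

100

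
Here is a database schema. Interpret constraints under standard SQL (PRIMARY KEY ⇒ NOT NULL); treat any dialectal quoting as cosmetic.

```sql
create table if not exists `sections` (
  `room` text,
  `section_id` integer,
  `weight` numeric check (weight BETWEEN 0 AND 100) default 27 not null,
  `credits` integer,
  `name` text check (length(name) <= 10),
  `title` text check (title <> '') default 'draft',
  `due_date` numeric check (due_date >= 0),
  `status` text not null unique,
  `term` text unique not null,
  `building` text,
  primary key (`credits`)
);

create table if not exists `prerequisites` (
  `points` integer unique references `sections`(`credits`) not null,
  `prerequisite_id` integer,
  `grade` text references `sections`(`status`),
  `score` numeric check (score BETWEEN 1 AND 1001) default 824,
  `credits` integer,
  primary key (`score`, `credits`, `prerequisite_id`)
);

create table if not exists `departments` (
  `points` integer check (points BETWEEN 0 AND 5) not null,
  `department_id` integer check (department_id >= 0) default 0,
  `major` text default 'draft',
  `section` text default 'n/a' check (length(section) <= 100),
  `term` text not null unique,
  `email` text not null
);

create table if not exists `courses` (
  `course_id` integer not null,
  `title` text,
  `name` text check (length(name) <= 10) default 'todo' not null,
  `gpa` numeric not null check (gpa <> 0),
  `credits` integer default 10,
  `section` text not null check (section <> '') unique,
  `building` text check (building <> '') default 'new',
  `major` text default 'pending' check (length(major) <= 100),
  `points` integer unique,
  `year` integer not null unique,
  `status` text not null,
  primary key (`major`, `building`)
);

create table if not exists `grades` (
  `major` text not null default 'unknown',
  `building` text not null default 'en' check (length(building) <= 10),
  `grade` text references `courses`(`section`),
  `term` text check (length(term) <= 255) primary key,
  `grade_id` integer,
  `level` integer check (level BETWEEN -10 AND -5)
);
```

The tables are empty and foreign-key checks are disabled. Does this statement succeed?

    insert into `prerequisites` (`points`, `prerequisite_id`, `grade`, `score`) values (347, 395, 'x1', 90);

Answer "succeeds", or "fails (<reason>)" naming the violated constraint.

fails (NOT NULL on credits)

credits is omitted from the column list and has no DEFAULT, so it would receive NULL.
But credits is part of the PRIMARY KEY (implied NOT NULL).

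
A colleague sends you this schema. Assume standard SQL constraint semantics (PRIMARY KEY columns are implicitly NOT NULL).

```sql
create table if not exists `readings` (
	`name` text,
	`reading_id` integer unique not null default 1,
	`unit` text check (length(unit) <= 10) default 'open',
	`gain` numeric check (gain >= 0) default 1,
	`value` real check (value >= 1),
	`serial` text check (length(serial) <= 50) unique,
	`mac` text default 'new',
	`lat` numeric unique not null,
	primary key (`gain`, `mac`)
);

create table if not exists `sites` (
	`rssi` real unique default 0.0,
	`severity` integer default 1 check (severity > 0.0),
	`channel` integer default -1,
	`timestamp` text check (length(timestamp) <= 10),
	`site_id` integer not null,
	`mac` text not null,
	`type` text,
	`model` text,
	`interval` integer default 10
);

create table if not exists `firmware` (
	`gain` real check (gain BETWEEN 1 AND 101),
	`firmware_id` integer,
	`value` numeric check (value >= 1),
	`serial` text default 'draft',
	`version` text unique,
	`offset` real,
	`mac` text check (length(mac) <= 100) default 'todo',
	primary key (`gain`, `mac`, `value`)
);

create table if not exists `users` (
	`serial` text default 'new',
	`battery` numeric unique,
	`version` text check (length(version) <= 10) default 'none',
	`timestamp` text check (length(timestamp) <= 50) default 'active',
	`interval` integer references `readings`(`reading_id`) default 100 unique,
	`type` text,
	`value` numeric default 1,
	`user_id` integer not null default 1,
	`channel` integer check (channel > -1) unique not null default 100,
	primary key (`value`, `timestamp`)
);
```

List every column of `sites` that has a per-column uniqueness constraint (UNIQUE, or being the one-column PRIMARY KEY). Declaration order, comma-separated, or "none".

rssi

- rssi: declared UNIQUE → unique.
- severity: no UNIQUE or single-column PK constraint.
- channel: no UNIQUE or single-column PK constraint.
- timestamp: no UNIQUE or single-column PK constraint.
- site_id: no UNIQUE or single-column PK constraint.
- mac: no UNIQUE or single-column PK constraint.
- type: no UNIQUE or single-column PK constraint.
- model: no UNIQUE or single-column PK constraint.
- interval: no UNIQUE or single-column PK constraint.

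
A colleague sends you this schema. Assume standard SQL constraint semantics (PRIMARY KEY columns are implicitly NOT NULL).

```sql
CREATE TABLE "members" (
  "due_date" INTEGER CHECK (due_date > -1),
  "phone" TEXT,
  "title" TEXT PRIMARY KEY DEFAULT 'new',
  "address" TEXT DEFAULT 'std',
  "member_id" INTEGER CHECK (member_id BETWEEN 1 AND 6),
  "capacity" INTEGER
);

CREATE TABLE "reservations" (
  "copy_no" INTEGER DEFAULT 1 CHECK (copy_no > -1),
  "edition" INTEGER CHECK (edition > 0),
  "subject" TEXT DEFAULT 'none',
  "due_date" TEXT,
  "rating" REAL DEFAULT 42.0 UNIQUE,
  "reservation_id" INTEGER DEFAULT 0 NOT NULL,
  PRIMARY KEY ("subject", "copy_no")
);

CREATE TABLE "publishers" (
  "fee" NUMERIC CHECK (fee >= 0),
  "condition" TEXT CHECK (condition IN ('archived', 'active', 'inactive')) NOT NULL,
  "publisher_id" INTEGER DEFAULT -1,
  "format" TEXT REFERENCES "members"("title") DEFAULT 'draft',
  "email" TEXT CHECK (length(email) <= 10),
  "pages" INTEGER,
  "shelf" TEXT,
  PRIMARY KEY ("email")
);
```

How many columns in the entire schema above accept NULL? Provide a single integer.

13

members: 5 nullable (due_date, phone, address, member_id, capacity — PK (title) and explicit NOT NULL columns excluded).
reservations: 3 nullable (edition, due_date, rating — PK (subject, copy_no) and explicit NOT NULL columns excluded).
publishers: 5 nullable (fee, publisher_id, format, pages, shelf — PK (email) and explicit NOT NULL columns excluded).
Total: 5 + 3 + 5 = 13.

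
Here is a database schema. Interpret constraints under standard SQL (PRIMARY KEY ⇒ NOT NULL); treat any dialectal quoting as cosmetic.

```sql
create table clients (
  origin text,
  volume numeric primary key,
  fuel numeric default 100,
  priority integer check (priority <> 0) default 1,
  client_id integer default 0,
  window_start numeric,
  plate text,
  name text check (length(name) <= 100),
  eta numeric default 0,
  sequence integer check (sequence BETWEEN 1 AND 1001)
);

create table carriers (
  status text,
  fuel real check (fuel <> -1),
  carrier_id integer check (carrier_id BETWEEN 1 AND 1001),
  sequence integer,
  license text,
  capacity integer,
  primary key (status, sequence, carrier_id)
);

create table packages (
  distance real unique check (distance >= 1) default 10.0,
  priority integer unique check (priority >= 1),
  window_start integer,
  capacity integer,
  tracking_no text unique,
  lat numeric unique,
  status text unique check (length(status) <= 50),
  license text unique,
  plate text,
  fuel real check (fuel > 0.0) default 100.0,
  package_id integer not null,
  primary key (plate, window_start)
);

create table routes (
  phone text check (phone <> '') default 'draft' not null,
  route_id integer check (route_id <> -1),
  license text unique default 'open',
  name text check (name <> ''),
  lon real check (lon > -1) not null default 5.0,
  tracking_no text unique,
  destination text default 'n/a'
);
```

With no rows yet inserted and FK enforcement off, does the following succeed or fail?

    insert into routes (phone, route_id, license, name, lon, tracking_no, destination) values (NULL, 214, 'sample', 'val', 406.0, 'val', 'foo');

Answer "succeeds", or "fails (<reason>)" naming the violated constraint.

fails (NOT NULL on phone)

phone is explicitly set to NULL, but phone is declared NOT NULL.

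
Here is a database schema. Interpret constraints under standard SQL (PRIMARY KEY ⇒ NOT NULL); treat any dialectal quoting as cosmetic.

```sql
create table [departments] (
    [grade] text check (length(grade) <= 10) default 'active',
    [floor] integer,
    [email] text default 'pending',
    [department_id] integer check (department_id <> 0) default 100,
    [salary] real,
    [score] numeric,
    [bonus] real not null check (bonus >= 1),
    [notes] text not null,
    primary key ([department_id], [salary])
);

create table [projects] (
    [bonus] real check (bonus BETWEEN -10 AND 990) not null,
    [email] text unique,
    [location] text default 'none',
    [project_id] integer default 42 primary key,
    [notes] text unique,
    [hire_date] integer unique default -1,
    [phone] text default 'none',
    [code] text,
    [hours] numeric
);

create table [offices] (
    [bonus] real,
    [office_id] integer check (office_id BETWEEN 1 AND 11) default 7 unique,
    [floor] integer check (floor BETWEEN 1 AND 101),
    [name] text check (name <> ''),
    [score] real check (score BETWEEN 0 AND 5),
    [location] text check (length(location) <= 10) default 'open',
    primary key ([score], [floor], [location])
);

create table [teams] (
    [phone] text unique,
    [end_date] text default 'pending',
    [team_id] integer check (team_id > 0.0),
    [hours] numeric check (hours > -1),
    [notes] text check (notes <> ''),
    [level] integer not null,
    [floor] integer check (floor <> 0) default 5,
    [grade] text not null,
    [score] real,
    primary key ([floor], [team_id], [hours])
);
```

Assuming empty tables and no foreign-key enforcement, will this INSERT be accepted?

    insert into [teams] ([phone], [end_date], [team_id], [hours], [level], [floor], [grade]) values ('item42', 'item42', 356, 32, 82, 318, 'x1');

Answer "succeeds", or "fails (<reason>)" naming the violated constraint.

succeeds

NOT NULL columns: floor is supplied; grade is supplied; hours is supplied; level is supplied; team_id is supplied.
CHECK constraints: 356 satisfies (team_id > 0.0); 32 satisfies (hours > -1); 318 satisfies (floor <> 0).
No constraint is violated.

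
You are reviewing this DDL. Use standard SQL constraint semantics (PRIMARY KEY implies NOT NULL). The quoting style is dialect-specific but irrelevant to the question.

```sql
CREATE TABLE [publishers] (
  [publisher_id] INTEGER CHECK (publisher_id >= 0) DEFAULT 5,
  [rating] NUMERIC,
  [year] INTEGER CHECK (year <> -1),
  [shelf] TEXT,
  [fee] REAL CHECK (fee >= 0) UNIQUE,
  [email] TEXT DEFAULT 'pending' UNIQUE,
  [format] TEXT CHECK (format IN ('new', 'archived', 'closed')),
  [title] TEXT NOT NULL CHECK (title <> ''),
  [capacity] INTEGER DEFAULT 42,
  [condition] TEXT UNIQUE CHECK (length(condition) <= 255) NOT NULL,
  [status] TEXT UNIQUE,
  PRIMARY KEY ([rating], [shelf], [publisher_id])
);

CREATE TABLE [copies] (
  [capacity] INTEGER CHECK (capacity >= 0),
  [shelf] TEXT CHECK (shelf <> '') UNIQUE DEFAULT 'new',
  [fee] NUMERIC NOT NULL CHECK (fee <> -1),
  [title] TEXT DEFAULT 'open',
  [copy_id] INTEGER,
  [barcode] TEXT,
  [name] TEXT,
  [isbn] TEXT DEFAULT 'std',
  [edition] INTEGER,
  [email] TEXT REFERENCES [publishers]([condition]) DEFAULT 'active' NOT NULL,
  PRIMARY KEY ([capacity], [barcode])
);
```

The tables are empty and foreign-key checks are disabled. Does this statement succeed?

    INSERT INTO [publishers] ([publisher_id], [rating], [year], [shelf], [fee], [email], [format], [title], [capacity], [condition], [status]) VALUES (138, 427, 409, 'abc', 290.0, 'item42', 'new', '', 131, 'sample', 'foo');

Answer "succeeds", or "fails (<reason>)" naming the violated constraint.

fails (CHECK on title)

The value '' for title violates CHECK (title <> '').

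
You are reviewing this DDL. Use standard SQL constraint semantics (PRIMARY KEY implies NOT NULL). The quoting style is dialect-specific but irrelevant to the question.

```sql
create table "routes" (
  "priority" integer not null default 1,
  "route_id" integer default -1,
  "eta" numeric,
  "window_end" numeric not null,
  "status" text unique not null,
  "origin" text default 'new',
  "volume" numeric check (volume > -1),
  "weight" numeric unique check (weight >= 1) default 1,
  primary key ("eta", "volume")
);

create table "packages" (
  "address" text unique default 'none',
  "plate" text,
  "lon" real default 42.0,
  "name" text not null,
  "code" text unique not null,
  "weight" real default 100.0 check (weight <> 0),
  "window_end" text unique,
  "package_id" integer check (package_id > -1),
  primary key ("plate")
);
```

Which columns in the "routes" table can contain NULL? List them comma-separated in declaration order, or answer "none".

- priority: declared NOT NULL → not nullable.
- route_id: DEFAULT only fills an omitted column; an explicit NULL is still allowed → nullable.
- eta: part of the PRIMARY KEY, which implies NOT NULL → not nullable.
- window_end: declared NOT NULL → not nullable.
- status: declared NOT NULL → not nullable.
- origin: DEFAULT only fills an omitted column; an explicit NULL is still allowed → nullable.
- volume: part of the PRIMARY KEY, which implies NOT NULL → not nullable.
- weight: CHECK does not forbid NULL (a CHECK constraint passes when its expression is NULL) → nullable.

route_id, origin, weight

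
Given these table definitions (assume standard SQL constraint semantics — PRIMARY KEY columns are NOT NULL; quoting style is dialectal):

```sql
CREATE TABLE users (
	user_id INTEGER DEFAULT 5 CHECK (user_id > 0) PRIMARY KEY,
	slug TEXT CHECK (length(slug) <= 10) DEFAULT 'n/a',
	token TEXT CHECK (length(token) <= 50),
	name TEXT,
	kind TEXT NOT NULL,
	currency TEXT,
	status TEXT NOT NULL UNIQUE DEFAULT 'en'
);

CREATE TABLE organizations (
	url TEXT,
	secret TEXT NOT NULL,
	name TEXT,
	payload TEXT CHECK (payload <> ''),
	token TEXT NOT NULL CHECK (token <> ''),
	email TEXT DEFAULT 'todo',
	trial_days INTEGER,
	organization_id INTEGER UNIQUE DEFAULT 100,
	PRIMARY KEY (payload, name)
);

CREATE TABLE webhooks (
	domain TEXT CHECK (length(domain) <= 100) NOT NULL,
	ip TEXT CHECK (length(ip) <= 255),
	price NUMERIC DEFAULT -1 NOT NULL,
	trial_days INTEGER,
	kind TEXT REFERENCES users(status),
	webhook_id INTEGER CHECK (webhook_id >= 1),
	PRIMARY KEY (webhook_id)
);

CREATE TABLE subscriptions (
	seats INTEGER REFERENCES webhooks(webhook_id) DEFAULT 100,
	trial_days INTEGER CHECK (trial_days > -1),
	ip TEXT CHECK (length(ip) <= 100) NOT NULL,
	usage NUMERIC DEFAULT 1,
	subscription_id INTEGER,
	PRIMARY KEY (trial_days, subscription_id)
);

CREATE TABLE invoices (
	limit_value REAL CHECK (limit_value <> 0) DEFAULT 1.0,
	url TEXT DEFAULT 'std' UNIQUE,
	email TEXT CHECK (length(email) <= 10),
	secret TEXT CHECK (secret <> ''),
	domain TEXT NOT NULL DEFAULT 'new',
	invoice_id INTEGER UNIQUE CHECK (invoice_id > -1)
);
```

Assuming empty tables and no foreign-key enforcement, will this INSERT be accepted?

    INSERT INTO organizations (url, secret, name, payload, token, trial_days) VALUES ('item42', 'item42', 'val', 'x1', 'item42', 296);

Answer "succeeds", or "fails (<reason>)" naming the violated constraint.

NOT NULL columns: name is supplied; payload is supplied; secret is supplied; token is supplied.
CHECK constraints: 'x1' satisfies (payload <> ''); 'item42' satisfies (token <> '').
No constraint is violated.

succeeds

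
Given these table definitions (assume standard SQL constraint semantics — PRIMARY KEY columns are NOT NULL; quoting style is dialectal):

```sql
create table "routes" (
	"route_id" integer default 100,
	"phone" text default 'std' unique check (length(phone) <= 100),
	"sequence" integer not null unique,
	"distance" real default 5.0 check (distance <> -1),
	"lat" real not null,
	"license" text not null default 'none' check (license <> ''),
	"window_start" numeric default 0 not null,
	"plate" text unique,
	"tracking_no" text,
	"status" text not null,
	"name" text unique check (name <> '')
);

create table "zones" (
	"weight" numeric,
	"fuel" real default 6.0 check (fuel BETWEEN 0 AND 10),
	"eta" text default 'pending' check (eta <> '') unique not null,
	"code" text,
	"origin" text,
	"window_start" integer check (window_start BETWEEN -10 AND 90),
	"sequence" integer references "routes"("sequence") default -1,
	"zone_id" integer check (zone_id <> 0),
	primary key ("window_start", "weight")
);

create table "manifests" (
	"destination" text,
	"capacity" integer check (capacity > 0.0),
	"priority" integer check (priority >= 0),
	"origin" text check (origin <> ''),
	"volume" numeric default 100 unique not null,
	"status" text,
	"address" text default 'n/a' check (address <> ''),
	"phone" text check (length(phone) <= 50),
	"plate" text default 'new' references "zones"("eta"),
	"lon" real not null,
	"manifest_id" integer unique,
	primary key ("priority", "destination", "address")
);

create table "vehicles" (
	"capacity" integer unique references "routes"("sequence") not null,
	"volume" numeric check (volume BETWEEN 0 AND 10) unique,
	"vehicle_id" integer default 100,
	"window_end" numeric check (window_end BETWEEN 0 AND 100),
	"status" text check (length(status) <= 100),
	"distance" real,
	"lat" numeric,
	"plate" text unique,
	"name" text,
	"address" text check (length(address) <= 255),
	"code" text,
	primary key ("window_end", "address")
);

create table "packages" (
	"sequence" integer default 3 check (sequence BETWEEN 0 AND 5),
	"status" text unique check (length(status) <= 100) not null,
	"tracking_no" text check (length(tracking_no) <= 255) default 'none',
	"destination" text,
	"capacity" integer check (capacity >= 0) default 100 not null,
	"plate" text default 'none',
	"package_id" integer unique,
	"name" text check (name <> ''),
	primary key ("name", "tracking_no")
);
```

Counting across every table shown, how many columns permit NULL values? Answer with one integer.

29

routes: 6 nullable (route_id, phone, distance, plate, tracking_no, name — PK none and explicit NOT NULL columns excluded).
zones: 5 nullable (fuel, code, origin, sequence, zone_id — PK (window_start, weight) and explicit NOT NULL columns excluded).
manifests: 6 nullable (capacity, origin, status, phone, plate, manifest_id — PK (priority, destination, address) and explicit NOT NULL columns excluded).
vehicles: 8 nullable (volume, vehicle_id, status, distance, lat, plate, name, code — PK (window_end, address) and explicit NOT NULL columns excluded).
packages: 4 nullable (sequence, destination, plate, package_id — PK (name, tracking_no) and explicit NOT NULL columns excluded).
Total: 6 + 5 + 6 + 8 + 4 = 29.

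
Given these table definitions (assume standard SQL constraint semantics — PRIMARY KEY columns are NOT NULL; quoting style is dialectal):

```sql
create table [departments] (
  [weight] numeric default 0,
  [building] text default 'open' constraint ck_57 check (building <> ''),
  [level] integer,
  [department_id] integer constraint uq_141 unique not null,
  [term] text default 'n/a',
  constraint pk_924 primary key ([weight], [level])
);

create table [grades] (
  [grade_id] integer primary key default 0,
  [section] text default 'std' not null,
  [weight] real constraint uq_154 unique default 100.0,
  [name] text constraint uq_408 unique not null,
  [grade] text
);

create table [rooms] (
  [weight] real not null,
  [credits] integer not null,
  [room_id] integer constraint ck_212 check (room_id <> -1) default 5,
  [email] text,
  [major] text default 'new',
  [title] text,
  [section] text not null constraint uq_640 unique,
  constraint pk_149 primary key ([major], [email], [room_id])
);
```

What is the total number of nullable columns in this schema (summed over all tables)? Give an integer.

5

departments: 2 nullable (building, term — PK (weight, level) and explicit NOT NULL columns excluded).
grades: 2 nullable (weight, grade — PK (grade_id) and explicit NOT NULL columns excluded).
rooms: 1 nullable (title — PK (major, email, room_id) and explicit NOT NULL columns excluded).
Total: 2 + 2 + 1 = 5.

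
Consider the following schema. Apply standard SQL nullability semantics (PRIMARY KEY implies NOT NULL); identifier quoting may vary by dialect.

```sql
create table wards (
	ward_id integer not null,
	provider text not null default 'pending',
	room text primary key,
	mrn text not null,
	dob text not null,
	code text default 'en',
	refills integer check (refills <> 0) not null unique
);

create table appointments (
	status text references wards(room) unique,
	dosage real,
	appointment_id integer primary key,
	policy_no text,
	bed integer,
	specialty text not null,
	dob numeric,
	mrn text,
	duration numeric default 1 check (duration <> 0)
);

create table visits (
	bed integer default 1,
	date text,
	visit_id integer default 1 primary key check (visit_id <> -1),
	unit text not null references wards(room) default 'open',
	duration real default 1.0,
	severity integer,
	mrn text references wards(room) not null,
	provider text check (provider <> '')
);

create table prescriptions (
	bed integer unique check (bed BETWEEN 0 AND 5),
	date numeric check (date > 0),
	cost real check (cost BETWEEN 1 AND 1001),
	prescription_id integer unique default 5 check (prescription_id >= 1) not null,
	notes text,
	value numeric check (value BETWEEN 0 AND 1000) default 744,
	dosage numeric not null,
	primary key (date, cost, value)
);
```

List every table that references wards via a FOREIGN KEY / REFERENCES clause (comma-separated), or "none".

appointments, visits

- appointments.status references wards(room).
- visits.unit references wards(room).
- visits.mrn references wards(room).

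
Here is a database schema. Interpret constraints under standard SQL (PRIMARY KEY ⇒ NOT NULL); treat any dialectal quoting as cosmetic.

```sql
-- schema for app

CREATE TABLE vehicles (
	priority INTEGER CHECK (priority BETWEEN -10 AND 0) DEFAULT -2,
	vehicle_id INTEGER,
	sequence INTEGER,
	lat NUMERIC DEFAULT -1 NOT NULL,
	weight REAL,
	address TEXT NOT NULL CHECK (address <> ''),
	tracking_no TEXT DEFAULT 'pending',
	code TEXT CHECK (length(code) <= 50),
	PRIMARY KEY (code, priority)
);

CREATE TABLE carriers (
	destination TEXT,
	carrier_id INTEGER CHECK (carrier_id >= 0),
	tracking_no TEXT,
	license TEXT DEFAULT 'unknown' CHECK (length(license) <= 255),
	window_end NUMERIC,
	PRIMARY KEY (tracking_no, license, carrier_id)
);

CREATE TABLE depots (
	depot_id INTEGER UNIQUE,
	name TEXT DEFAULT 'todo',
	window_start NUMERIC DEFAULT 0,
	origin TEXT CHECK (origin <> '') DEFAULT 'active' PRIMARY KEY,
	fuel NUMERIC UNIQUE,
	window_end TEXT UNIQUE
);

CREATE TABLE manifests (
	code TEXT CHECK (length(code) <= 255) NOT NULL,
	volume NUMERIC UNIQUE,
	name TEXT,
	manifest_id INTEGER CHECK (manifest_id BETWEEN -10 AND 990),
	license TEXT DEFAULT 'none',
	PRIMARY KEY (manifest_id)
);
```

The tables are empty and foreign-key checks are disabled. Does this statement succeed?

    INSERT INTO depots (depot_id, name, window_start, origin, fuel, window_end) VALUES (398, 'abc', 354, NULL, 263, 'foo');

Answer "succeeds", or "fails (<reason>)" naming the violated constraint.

fails (NOT NULL on origin)

origin is explicitly set to NULL, but origin is part of the PRIMARY KEY (implied NOT NULL).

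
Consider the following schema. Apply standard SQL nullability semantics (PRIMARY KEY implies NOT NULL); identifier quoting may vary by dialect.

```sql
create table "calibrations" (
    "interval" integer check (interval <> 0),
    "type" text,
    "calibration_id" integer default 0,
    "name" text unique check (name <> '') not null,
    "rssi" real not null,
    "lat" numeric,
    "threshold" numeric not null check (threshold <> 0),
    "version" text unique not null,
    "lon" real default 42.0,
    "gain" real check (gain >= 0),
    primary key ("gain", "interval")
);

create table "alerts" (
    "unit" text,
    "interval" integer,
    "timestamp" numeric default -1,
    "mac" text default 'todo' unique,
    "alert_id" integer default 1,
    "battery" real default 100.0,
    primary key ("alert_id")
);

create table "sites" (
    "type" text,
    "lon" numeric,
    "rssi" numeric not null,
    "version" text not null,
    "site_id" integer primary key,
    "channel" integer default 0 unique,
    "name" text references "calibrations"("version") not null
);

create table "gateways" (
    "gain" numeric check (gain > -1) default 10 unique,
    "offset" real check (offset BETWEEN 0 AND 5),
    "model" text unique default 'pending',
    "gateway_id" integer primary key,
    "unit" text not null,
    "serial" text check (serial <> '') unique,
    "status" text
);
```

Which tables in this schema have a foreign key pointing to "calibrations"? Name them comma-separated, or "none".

- sites.name references calibrations(version).

sites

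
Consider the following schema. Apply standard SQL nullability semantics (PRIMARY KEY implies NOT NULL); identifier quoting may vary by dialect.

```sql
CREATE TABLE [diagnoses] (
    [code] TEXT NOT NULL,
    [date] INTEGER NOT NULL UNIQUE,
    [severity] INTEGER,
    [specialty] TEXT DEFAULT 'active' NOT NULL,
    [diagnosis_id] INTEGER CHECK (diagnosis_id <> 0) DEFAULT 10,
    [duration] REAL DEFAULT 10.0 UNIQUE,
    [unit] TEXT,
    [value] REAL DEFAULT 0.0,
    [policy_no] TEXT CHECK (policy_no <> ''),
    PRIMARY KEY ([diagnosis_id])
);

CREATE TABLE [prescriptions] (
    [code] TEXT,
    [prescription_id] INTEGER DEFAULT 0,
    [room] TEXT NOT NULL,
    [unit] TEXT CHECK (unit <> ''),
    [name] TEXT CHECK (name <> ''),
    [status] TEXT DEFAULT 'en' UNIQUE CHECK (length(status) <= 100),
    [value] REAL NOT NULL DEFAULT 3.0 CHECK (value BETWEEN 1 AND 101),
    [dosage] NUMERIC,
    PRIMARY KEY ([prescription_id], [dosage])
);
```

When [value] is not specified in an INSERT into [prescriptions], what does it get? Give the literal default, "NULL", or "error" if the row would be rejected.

value has an explicit DEFAULT 3.0.
When the column is omitted from an INSERT, that default is used.

3.0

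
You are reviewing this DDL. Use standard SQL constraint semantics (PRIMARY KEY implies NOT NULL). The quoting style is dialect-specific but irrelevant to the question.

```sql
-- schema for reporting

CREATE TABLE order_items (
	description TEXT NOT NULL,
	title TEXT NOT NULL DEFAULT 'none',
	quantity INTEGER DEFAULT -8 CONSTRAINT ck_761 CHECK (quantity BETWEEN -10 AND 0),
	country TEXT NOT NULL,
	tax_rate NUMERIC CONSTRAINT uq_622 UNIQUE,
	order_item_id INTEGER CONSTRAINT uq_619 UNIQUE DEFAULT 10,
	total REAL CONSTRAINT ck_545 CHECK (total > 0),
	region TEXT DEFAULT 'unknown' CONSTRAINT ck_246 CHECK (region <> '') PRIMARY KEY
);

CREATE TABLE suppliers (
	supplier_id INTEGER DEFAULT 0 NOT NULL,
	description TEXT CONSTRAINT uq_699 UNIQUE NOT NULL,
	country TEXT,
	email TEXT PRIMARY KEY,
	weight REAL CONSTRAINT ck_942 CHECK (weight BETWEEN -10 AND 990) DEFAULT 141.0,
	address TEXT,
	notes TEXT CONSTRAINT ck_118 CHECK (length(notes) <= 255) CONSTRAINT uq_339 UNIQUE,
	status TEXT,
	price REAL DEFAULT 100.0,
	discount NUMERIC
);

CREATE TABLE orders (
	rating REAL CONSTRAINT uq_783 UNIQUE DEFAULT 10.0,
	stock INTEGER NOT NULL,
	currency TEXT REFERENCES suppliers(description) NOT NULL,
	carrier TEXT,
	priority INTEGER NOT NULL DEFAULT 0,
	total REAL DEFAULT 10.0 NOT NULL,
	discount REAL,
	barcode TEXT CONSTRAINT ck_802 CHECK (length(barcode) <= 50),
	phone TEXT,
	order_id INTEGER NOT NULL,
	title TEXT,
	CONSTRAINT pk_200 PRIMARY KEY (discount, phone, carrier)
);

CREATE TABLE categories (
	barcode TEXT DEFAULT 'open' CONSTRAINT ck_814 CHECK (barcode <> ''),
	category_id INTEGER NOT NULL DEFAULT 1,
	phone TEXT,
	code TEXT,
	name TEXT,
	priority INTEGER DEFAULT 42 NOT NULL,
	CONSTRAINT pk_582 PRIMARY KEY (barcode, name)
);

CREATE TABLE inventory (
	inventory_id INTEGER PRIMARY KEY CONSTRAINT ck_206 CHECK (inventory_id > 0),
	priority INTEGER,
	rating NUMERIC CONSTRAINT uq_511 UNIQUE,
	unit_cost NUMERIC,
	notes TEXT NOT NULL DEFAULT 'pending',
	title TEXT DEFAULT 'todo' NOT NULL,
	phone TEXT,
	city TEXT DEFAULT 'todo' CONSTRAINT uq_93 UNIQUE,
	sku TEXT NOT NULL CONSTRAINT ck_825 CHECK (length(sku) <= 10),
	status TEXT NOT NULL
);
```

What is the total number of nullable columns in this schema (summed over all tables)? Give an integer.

21

order_items: 4 nullable (quantity, tax_rate, order_item_id, total — PK (region) and explicit NOT NULL columns excluded).
suppliers: 7 nullable (country, weight, address, notes, status, price, discount — PK (email) and explicit NOT NULL columns excluded).
orders: 3 nullable (rating, barcode, title — PK (discount, phone, carrier) and explicit NOT NULL columns excluded).
categories: 2 nullable (phone, code — PK (barcode, name) and explicit NOT NULL columns excluded).
inventory: 5 nullable (priority, rating, unit_cost, phone, city — PK (inventory_id) and explicit NOT NULL columns excluded).
Total: 4 + 7 + 3 + 2 + 5 = 21.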